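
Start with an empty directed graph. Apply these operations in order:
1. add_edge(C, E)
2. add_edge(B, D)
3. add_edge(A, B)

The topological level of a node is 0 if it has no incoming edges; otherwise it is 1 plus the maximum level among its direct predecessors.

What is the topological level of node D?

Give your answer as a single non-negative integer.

Answer: 2

Derivation:
Op 1: add_edge(C, E). Edges now: 1
Op 2: add_edge(B, D). Edges now: 2
Op 3: add_edge(A, B). Edges now: 3
Compute levels (Kahn BFS):
  sources (in-degree 0): A, C
  process A: level=0
    A->B: in-degree(B)=0, level(B)=1, enqueue
  process C: level=0
    C->E: in-degree(E)=0, level(E)=1, enqueue
  process B: level=1
    B->D: in-degree(D)=0, level(D)=2, enqueue
  process E: level=1
  process D: level=2
All levels: A:0, B:1, C:0, D:2, E:1
level(D) = 2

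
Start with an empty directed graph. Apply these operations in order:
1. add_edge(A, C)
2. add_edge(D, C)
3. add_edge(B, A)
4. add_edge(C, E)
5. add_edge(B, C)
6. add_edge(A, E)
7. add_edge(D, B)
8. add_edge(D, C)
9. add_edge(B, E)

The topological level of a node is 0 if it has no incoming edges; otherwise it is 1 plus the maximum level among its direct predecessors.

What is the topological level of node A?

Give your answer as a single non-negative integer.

Answer: 2

Derivation:
Op 1: add_edge(A, C). Edges now: 1
Op 2: add_edge(D, C). Edges now: 2
Op 3: add_edge(B, A). Edges now: 3
Op 4: add_edge(C, E). Edges now: 4
Op 5: add_edge(B, C). Edges now: 5
Op 6: add_edge(A, E). Edges now: 6
Op 7: add_edge(D, B). Edges now: 7
Op 8: add_edge(D, C) (duplicate, no change). Edges now: 7
Op 9: add_edge(B, E). Edges now: 8
Compute levels (Kahn BFS):
  sources (in-degree 0): D
  process D: level=0
    D->B: in-degree(B)=0, level(B)=1, enqueue
    D->C: in-degree(C)=2, level(C)>=1
  process B: level=1
    B->A: in-degree(A)=0, level(A)=2, enqueue
    B->C: in-degree(C)=1, level(C)>=2
    B->E: in-degree(E)=2, level(E)>=2
  process A: level=2
    A->C: in-degree(C)=0, level(C)=3, enqueue
    A->E: in-degree(E)=1, level(E)>=3
  process C: level=3
    C->E: in-degree(E)=0, level(E)=4, enqueue
  process E: level=4
All levels: A:2, B:1, C:3, D:0, E:4
level(A) = 2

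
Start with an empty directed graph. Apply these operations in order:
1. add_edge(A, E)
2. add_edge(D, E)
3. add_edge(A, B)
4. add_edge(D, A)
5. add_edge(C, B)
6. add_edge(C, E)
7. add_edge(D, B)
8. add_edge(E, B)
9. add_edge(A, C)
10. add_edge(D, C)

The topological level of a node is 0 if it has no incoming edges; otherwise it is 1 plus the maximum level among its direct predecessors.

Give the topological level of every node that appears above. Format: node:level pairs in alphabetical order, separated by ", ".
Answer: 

Answer: A:1, B:4, C:2, D:0, E:3

Derivation:
Op 1: add_edge(A, E). Edges now: 1
Op 2: add_edge(D, E). Edges now: 2
Op 3: add_edge(A, B). Edges now: 3
Op 4: add_edge(D, A). Edges now: 4
Op 5: add_edge(C, B). Edges now: 5
Op 6: add_edge(C, E). Edges now: 6
Op 7: add_edge(D, B). Edges now: 7
Op 8: add_edge(E, B). Edges now: 8
Op 9: add_edge(A, C). Edges now: 9
Op 10: add_edge(D, C). Edges now: 10
Compute levels (Kahn BFS):
  sources (in-degree 0): D
  process D: level=0
    D->A: in-degree(A)=0, level(A)=1, enqueue
    D->B: in-degree(B)=3, level(B)>=1
    D->C: in-degree(C)=1, level(C)>=1
    D->E: in-degree(E)=2, level(E)>=1
  process A: level=1
    A->B: in-degree(B)=2, level(B)>=2
    A->C: in-degree(C)=0, level(C)=2, enqueue
    A->E: in-degree(E)=1, level(E)>=2
  process C: level=2
    C->B: in-degree(B)=1, level(B)>=3
    C->E: in-degree(E)=0, level(E)=3, enqueue
  process E: level=3
    E->B: in-degree(B)=0, level(B)=4, enqueue
  process B: level=4
All levels: A:1, B:4, C:2, D:0, E:3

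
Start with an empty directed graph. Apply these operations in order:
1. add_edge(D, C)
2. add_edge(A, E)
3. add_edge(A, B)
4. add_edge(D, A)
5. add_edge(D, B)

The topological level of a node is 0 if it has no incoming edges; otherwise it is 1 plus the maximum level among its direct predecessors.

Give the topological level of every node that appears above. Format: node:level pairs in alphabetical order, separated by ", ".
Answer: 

Answer: A:1, B:2, C:1, D:0, E:2

Derivation:
Op 1: add_edge(D, C). Edges now: 1
Op 2: add_edge(A, E). Edges now: 2
Op 3: add_edge(A, B). Edges now: 3
Op 4: add_edge(D, A). Edges now: 4
Op 5: add_edge(D, B). Edges now: 5
Compute levels (Kahn BFS):
  sources (in-degree 0): D
  process D: level=0
    D->A: in-degree(A)=0, level(A)=1, enqueue
    D->B: in-degree(B)=1, level(B)>=1
    D->C: in-degree(C)=0, level(C)=1, enqueue
  process A: level=1
    A->B: in-degree(B)=0, level(B)=2, enqueue
    A->E: in-degree(E)=0, level(E)=2, enqueue
  process C: level=1
  process B: level=2
  process E: level=2
All levels: A:1, B:2, C:1, D:0, E:2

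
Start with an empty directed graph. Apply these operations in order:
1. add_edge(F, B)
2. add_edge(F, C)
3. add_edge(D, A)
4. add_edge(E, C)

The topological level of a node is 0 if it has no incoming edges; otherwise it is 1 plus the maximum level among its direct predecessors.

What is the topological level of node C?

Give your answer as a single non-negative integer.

Op 1: add_edge(F, B). Edges now: 1
Op 2: add_edge(F, C). Edges now: 2
Op 3: add_edge(D, A). Edges now: 3
Op 4: add_edge(E, C). Edges now: 4
Compute levels (Kahn BFS):
  sources (in-degree 0): D, E, F
  process D: level=0
    D->A: in-degree(A)=0, level(A)=1, enqueue
  process E: level=0
    E->C: in-degree(C)=1, level(C)>=1
  process F: level=0
    F->B: in-degree(B)=0, level(B)=1, enqueue
    F->C: in-degree(C)=0, level(C)=1, enqueue
  process A: level=1
  process B: level=1
  process C: level=1
All levels: A:1, B:1, C:1, D:0, E:0, F:0
level(C) = 1

Answer: 1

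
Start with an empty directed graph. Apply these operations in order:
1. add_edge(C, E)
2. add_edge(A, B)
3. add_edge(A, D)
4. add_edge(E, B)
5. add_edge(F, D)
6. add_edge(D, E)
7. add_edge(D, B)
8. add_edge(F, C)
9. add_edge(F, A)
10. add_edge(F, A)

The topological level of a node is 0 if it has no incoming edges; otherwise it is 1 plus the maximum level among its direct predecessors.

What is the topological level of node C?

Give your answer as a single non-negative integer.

Op 1: add_edge(C, E). Edges now: 1
Op 2: add_edge(A, B). Edges now: 2
Op 3: add_edge(A, D). Edges now: 3
Op 4: add_edge(E, B). Edges now: 4
Op 5: add_edge(F, D). Edges now: 5
Op 6: add_edge(D, E). Edges now: 6
Op 7: add_edge(D, B). Edges now: 7
Op 8: add_edge(F, C). Edges now: 8
Op 9: add_edge(F, A). Edges now: 9
Op 10: add_edge(F, A) (duplicate, no change). Edges now: 9
Compute levels (Kahn BFS):
  sources (in-degree 0): F
  process F: level=0
    F->A: in-degree(A)=0, level(A)=1, enqueue
    F->C: in-degree(C)=0, level(C)=1, enqueue
    F->D: in-degree(D)=1, level(D)>=1
  process A: level=1
    A->B: in-degree(B)=2, level(B)>=2
    A->D: in-degree(D)=0, level(D)=2, enqueue
  process C: level=1
    C->E: in-degree(E)=1, level(E)>=2
  process D: level=2
    D->B: in-degree(B)=1, level(B)>=3
    D->E: in-degree(E)=0, level(E)=3, enqueue
  process E: level=3
    E->B: in-degree(B)=0, level(B)=4, enqueue
  process B: level=4
All levels: A:1, B:4, C:1, D:2, E:3, F:0
level(C) = 1

Answer: 1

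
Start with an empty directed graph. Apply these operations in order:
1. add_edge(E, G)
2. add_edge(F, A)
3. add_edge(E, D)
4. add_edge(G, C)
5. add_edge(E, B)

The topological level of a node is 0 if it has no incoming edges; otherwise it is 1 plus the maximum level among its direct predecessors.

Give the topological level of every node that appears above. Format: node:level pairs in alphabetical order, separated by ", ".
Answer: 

Answer: A:1, B:1, C:2, D:1, E:0, F:0, G:1

Derivation:
Op 1: add_edge(E, G). Edges now: 1
Op 2: add_edge(F, A). Edges now: 2
Op 3: add_edge(E, D). Edges now: 3
Op 4: add_edge(G, C). Edges now: 4
Op 5: add_edge(E, B). Edges now: 5
Compute levels (Kahn BFS):
  sources (in-degree 0): E, F
  process E: level=0
    E->B: in-degree(B)=0, level(B)=1, enqueue
    E->D: in-degree(D)=0, level(D)=1, enqueue
    E->G: in-degree(G)=0, level(G)=1, enqueue
  process F: level=0
    F->A: in-degree(A)=0, level(A)=1, enqueue
  process B: level=1
  process D: level=1
  process G: level=1
    G->C: in-degree(C)=0, level(C)=2, enqueue
  process A: level=1
  process C: level=2
All levels: A:1, B:1, C:2, D:1, E:0, F:0, G:1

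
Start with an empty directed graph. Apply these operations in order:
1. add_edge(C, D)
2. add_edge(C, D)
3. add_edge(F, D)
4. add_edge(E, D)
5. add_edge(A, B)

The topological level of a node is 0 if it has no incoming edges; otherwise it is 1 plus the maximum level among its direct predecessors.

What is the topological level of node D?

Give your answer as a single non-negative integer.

Op 1: add_edge(C, D). Edges now: 1
Op 2: add_edge(C, D) (duplicate, no change). Edges now: 1
Op 3: add_edge(F, D). Edges now: 2
Op 4: add_edge(E, D). Edges now: 3
Op 5: add_edge(A, B). Edges now: 4
Compute levels (Kahn BFS):
  sources (in-degree 0): A, C, E, F
  process A: level=0
    A->B: in-degree(B)=0, level(B)=1, enqueue
  process C: level=0
    C->D: in-degree(D)=2, level(D)>=1
  process E: level=0
    E->D: in-degree(D)=1, level(D)>=1
  process F: level=0
    F->D: in-degree(D)=0, level(D)=1, enqueue
  process B: level=1
  process D: level=1
All levels: A:0, B:1, C:0, D:1, E:0, F:0
level(D) = 1

Answer: 1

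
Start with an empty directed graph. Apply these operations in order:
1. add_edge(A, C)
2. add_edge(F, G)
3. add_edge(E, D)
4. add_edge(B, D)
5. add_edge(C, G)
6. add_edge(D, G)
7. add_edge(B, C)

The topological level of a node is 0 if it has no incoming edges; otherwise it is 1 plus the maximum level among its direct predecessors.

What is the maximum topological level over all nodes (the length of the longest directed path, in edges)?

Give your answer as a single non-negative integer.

Answer: 2

Derivation:
Op 1: add_edge(A, C). Edges now: 1
Op 2: add_edge(F, G). Edges now: 2
Op 3: add_edge(E, D). Edges now: 3
Op 4: add_edge(B, D). Edges now: 4
Op 5: add_edge(C, G). Edges now: 5
Op 6: add_edge(D, G). Edges now: 6
Op 7: add_edge(B, C). Edges now: 7
Compute levels (Kahn BFS):
  sources (in-degree 0): A, B, E, F
  process A: level=0
    A->C: in-degree(C)=1, level(C)>=1
  process B: level=0
    B->C: in-degree(C)=0, level(C)=1, enqueue
    B->D: in-degree(D)=1, level(D)>=1
  process E: level=0
    E->D: in-degree(D)=0, level(D)=1, enqueue
  process F: level=0
    F->G: in-degree(G)=2, level(G)>=1
  process C: level=1
    C->G: in-degree(G)=1, level(G)>=2
  process D: level=1
    D->G: in-degree(G)=0, level(G)=2, enqueue
  process G: level=2
All levels: A:0, B:0, C:1, D:1, E:0, F:0, G:2
max level = 2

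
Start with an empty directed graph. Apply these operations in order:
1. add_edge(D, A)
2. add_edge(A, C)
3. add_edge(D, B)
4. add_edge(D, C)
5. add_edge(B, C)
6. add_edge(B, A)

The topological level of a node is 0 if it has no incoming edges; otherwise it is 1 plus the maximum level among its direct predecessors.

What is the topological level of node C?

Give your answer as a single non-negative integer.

Answer: 3

Derivation:
Op 1: add_edge(D, A). Edges now: 1
Op 2: add_edge(A, C). Edges now: 2
Op 3: add_edge(D, B). Edges now: 3
Op 4: add_edge(D, C). Edges now: 4
Op 5: add_edge(B, C). Edges now: 5
Op 6: add_edge(B, A). Edges now: 6
Compute levels (Kahn BFS):
  sources (in-degree 0): D
  process D: level=0
    D->A: in-degree(A)=1, level(A)>=1
    D->B: in-degree(B)=0, level(B)=1, enqueue
    D->C: in-degree(C)=2, level(C)>=1
  process B: level=1
    B->A: in-degree(A)=0, level(A)=2, enqueue
    B->C: in-degree(C)=1, level(C)>=2
  process A: level=2
    A->C: in-degree(C)=0, level(C)=3, enqueue
  process C: level=3
All levels: A:2, B:1, C:3, D:0
level(C) = 3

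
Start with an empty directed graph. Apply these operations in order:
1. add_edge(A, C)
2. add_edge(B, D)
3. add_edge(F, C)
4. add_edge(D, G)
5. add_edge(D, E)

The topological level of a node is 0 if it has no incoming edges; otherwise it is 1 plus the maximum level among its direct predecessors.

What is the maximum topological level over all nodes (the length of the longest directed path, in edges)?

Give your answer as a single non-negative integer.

Op 1: add_edge(A, C). Edges now: 1
Op 2: add_edge(B, D). Edges now: 2
Op 3: add_edge(F, C). Edges now: 3
Op 4: add_edge(D, G). Edges now: 4
Op 5: add_edge(D, E). Edges now: 5
Compute levels (Kahn BFS):
  sources (in-degree 0): A, B, F
  process A: level=0
    A->C: in-degree(C)=1, level(C)>=1
  process B: level=0
    B->D: in-degree(D)=0, level(D)=1, enqueue
  process F: level=0
    F->C: in-degree(C)=0, level(C)=1, enqueue
  process D: level=1
    D->E: in-degree(E)=0, level(E)=2, enqueue
    D->G: in-degree(G)=0, level(G)=2, enqueue
  process C: level=1
  process E: level=2
  process G: level=2
All levels: A:0, B:0, C:1, D:1, E:2, F:0, G:2
max level = 2

Answer: 2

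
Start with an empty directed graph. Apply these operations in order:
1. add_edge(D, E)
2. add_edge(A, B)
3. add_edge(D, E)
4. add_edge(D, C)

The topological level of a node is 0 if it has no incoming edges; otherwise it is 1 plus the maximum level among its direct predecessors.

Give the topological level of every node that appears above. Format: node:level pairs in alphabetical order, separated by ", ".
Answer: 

Op 1: add_edge(D, E). Edges now: 1
Op 2: add_edge(A, B). Edges now: 2
Op 3: add_edge(D, E) (duplicate, no change). Edges now: 2
Op 4: add_edge(D, C). Edges now: 3
Compute levels (Kahn BFS):
  sources (in-degree 0): A, D
  process A: level=0
    A->B: in-degree(B)=0, level(B)=1, enqueue
  process D: level=0
    D->C: in-degree(C)=0, level(C)=1, enqueue
    D->E: in-degree(E)=0, level(E)=1, enqueue
  process B: level=1
  process C: level=1
  process E: level=1
All levels: A:0, B:1, C:1, D:0, E:1

Answer: A:0, B:1, C:1, D:0, E:1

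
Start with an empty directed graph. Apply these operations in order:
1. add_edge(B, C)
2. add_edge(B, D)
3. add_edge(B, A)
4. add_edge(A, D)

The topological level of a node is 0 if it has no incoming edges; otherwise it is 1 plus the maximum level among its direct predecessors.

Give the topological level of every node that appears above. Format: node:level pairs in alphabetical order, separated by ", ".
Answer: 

Op 1: add_edge(B, C). Edges now: 1
Op 2: add_edge(B, D). Edges now: 2
Op 3: add_edge(B, A). Edges now: 3
Op 4: add_edge(A, D). Edges now: 4
Compute levels (Kahn BFS):
  sources (in-degree 0): B
  process B: level=0
    B->A: in-degree(A)=0, level(A)=1, enqueue
    B->C: in-degree(C)=0, level(C)=1, enqueue
    B->D: in-degree(D)=1, level(D)>=1
  process A: level=1
    A->D: in-degree(D)=0, level(D)=2, enqueue
  process C: level=1
  process D: level=2
All levels: A:1, B:0, C:1, D:2

Answer: A:1, B:0, C:1, D:2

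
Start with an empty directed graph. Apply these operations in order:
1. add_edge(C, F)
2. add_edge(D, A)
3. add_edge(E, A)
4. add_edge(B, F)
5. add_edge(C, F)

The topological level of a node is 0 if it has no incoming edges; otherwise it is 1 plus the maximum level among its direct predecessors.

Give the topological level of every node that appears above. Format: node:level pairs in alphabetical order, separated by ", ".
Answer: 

Op 1: add_edge(C, F). Edges now: 1
Op 2: add_edge(D, A). Edges now: 2
Op 3: add_edge(E, A). Edges now: 3
Op 4: add_edge(B, F). Edges now: 4
Op 5: add_edge(C, F) (duplicate, no change). Edges now: 4
Compute levels (Kahn BFS):
  sources (in-degree 0): B, C, D, E
  process B: level=0
    B->F: in-degree(F)=1, level(F)>=1
  process C: level=0
    C->F: in-degree(F)=0, level(F)=1, enqueue
  process D: level=0
    D->A: in-degree(A)=1, level(A)>=1
  process E: level=0
    E->A: in-degree(A)=0, level(A)=1, enqueue
  process F: level=1
  process A: level=1
All levels: A:1, B:0, C:0, D:0, E:0, F:1

Answer: A:1, B:0, C:0, D:0, E:0, F:1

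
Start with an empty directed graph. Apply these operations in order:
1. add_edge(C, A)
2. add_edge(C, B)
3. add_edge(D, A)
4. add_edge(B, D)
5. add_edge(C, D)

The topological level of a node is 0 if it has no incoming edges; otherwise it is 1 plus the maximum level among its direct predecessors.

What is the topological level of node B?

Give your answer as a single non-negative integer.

Answer: 1

Derivation:
Op 1: add_edge(C, A). Edges now: 1
Op 2: add_edge(C, B). Edges now: 2
Op 3: add_edge(D, A). Edges now: 3
Op 4: add_edge(B, D). Edges now: 4
Op 5: add_edge(C, D). Edges now: 5
Compute levels (Kahn BFS):
  sources (in-degree 0): C
  process C: level=0
    C->A: in-degree(A)=1, level(A)>=1
    C->B: in-degree(B)=0, level(B)=1, enqueue
    C->D: in-degree(D)=1, level(D)>=1
  process B: level=1
    B->D: in-degree(D)=0, level(D)=2, enqueue
  process D: level=2
    D->A: in-degree(A)=0, level(A)=3, enqueue
  process A: level=3
All levels: A:3, B:1, C:0, D:2
level(B) = 1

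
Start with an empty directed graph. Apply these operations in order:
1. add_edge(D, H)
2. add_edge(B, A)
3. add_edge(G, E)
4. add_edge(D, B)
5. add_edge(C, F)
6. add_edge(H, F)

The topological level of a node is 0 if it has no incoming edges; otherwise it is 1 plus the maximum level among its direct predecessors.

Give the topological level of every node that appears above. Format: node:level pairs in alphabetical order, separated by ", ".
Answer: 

Op 1: add_edge(D, H). Edges now: 1
Op 2: add_edge(B, A). Edges now: 2
Op 3: add_edge(G, E). Edges now: 3
Op 4: add_edge(D, B). Edges now: 4
Op 5: add_edge(C, F). Edges now: 5
Op 6: add_edge(H, F). Edges now: 6
Compute levels (Kahn BFS):
  sources (in-degree 0): C, D, G
  process C: level=0
    C->F: in-degree(F)=1, level(F)>=1
  process D: level=0
    D->B: in-degree(B)=0, level(B)=1, enqueue
    D->H: in-degree(H)=0, level(H)=1, enqueue
  process G: level=0
    G->E: in-degree(E)=0, level(E)=1, enqueue
  process B: level=1
    B->A: in-degree(A)=0, level(A)=2, enqueue
  process H: level=1
    H->F: in-degree(F)=0, level(F)=2, enqueue
  process E: level=1
  process A: level=2
  process F: level=2
All levels: A:2, B:1, C:0, D:0, E:1, F:2, G:0, H:1

Answer: A:2, B:1, C:0, D:0, E:1, F:2, G:0, H:1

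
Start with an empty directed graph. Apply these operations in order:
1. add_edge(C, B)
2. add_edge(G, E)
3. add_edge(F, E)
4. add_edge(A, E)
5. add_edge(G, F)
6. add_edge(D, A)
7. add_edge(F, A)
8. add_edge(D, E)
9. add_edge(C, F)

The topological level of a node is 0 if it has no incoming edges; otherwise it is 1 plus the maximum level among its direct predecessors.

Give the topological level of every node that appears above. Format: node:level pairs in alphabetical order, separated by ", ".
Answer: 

Answer: A:2, B:1, C:0, D:0, E:3, F:1, G:0

Derivation:
Op 1: add_edge(C, B). Edges now: 1
Op 2: add_edge(G, E). Edges now: 2
Op 3: add_edge(F, E). Edges now: 3
Op 4: add_edge(A, E). Edges now: 4
Op 5: add_edge(G, F). Edges now: 5
Op 6: add_edge(D, A). Edges now: 6
Op 7: add_edge(F, A). Edges now: 7
Op 8: add_edge(D, E). Edges now: 8
Op 9: add_edge(C, F). Edges now: 9
Compute levels (Kahn BFS):
  sources (in-degree 0): C, D, G
  process C: level=0
    C->B: in-degree(B)=0, level(B)=1, enqueue
    C->F: in-degree(F)=1, level(F)>=1
  process D: level=0
    D->A: in-degree(A)=1, level(A)>=1
    D->E: in-degree(E)=3, level(E)>=1
  process G: level=0
    G->E: in-degree(E)=2, level(E)>=1
    G->F: in-degree(F)=0, level(F)=1, enqueue
  process B: level=1
  process F: level=1
    F->A: in-degree(A)=0, level(A)=2, enqueue
    F->E: in-degree(E)=1, level(E)>=2
  process A: level=2
    A->E: in-degree(E)=0, level(E)=3, enqueue
  process E: level=3
All levels: A:2, B:1, C:0, D:0, E:3, F:1, G:0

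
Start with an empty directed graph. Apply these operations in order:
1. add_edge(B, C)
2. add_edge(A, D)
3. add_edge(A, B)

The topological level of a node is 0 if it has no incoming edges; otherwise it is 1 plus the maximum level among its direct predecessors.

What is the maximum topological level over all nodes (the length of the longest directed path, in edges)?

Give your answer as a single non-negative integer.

Answer: 2

Derivation:
Op 1: add_edge(B, C). Edges now: 1
Op 2: add_edge(A, D). Edges now: 2
Op 3: add_edge(A, B). Edges now: 3
Compute levels (Kahn BFS):
  sources (in-degree 0): A
  process A: level=0
    A->B: in-degree(B)=0, level(B)=1, enqueue
    A->D: in-degree(D)=0, level(D)=1, enqueue
  process B: level=1
    B->C: in-degree(C)=0, level(C)=2, enqueue
  process D: level=1
  process C: level=2
All levels: A:0, B:1, C:2, D:1
max level = 2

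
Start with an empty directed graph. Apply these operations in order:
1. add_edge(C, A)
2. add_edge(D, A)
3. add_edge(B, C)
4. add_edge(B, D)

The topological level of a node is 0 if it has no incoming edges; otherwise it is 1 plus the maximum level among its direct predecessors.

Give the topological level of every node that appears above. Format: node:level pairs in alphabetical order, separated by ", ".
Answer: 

Answer: A:2, B:0, C:1, D:1

Derivation:
Op 1: add_edge(C, A). Edges now: 1
Op 2: add_edge(D, A). Edges now: 2
Op 3: add_edge(B, C). Edges now: 3
Op 4: add_edge(B, D). Edges now: 4
Compute levels (Kahn BFS):
  sources (in-degree 0): B
  process B: level=0
    B->C: in-degree(C)=0, level(C)=1, enqueue
    B->D: in-degree(D)=0, level(D)=1, enqueue
  process C: level=1
    C->A: in-degree(A)=1, level(A)>=2
  process D: level=1
    D->A: in-degree(A)=0, level(A)=2, enqueue
  process A: level=2
All levels: A:2, B:0, C:1, D:1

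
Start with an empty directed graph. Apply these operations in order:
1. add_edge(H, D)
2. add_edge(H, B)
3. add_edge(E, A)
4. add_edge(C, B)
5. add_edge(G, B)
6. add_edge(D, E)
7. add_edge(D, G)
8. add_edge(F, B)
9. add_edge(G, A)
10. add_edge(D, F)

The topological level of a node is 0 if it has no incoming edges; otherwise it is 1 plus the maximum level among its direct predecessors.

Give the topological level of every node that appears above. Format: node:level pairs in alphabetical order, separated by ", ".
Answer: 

Op 1: add_edge(H, D). Edges now: 1
Op 2: add_edge(H, B). Edges now: 2
Op 3: add_edge(E, A). Edges now: 3
Op 4: add_edge(C, B). Edges now: 4
Op 5: add_edge(G, B). Edges now: 5
Op 6: add_edge(D, E). Edges now: 6
Op 7: add_edge(D, G). Edges now: 7
Op 8: add_edge(F, B). Edges now: 8
Op 9: add_edge(G, A). Edges now: 9
Op 10: add_edge(D, F). Edges now: 10
Compute levels (Kahn BFS):
  sources (in-degree 0): C, H
  process C: level=0
    C->B: in-degree(B)=3, level(B)>=1
  process H: level=0
    H->B: in-degree(B)=2, level(B)>=1
    H->D: in-degree(D)=0, level(D)=1, enqueue
  process D: level=1
    D->E: in-degree(E)=0, level(E)=2, enqueue
    D->F: in-degree(F)=0, level(F)=2, enqueue
    D->G: in-degree(G)=0, level(G)=2, enqueue
  process E: level=2
    E->A: in-degree(A)=1, level(A)>=3
  process F: level=2
    F->B: in-degree(B)=1, level(B)>=3
  process G: level=2
    G->A: in-degree(A)=0, level(A)=3, enqueue
    G->B: in-degree(B)=0, level(B)=3, enqueue
  process A: level=3
  process B: level=3
All levels: A:3, B:3, C:0, D:1, E:2, F:2, G:2, H:0

Answer: A:3, B:3, C:0, D:1, E:2, F:2, G:2, H:0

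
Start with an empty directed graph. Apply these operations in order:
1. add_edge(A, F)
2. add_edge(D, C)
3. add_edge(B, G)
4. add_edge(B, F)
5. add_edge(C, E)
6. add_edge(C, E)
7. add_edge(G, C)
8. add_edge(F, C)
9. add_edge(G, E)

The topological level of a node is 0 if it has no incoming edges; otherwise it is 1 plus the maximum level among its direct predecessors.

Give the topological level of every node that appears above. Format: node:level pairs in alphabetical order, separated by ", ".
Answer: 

Answer: A:0, B:0, C:2, D:0, E:3, F:1, G:1

Derivation:
Op 1: add_edge(A, F). Edges now: 1
Op 2: add_edge(D, C). Edges now: 2
Op 3: add_edge(B, G). Edges now: 3
Op 4: add_edge(B, F). Edges now: 4
Op 5: add_edge(C, E). Edges now: 5
Op 6: add_edge(C, E) (duplicate, no change). Edges now: 5
Op 7: add_edge(G, C). Edges now: 6
Op 8: add_edge(F, C). Edges now: 7
Op 9: add_edge(G, E). Edges now: 8
Compute levels (Kahn BFS):
  sources (in-degree 0): A, B, D
  process A: level=0
    A->F: in-degree(F)=1, level(F)>=1
  process B: level=0
    B->F: in-degree(F)=0, level(F)=1, enqueue
    B->G: in-degree(G)=0, level(G)=1, enqueue
  process D: level=0
    D->C: in-degree(C)=2, level(C)>=1
  process F: level=1
    F->C: in-degree(C)=1, level(C)>=2
  process G: level=1
    G->C: in-degree(C)=0, level(C)=2, enqueue
    G->E: in-degree(E)=1, level(E)>=2
  process C: level=2
    C->E: in-degree(E)=0, level(E)=3, enqueue
  process E: level=3
All levels: A:0, B:0, C:2, D:0, E:3, F:1, G:1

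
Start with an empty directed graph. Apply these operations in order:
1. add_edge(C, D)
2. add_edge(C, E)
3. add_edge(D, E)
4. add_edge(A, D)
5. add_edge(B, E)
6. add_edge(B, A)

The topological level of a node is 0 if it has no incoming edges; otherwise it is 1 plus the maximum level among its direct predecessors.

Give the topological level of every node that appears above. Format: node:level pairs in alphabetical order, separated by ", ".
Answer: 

Answer: A:1, B:0, C:0, D:2, E:3

Derivation:
Op 1: add_edge(C, D). Edges now: 1
Op 2: add_edge(C, E). Edges now: 2
Op 3: add_edge(D, E). Edges now: 3
Op 4: add_edge(A, D). Edges now: 4
Op 5: add_edge(B, E). Edges now: 5
Op 6: add_edge(B, A). Edges now: 6
Compute levels (Kahn BFS):
  sources (in-degree 0): B, C
  process B: level=0
    B->A: in-degree(A)=0, level(A)=1, enqueue
    B->E: in-degree(E)=2, level(E)>=1
  process C: level=0
    C->D: in-degree(D)=1, level(D)>=1
    C->E: in-degree(E)=1, level(E)>=1
  process A: level=1
    A->D: in-degree(D)=0, level(D)=2, enqueue
  process D: level=2
    D->E: in-degree(E)=0, level(E)=3, enqueue
  process E: level=3
All levels: A:1, B:0, C:0, D:2, E:3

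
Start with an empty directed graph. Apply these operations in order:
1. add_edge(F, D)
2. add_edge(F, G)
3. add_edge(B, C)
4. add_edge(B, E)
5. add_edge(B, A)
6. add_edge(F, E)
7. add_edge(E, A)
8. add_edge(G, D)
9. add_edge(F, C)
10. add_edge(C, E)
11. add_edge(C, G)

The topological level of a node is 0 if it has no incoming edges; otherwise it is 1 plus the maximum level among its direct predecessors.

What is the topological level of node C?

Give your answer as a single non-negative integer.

Op 1: add_edge(F, D). Edges now: 1
Op 2: add_edge(F, G). Edges now: 2
Op 3: add_edge(B, C). Edges now: 3
Op 4: add_edge(B, E). Edges now: 4
Op 5: add_edge(B, A). Edges now: 5
Op 6: add_edge(F, E). Edges now: 6
Op 7: add_edge(E, A). Edges now: 7
Op 8: add_edge(G, D). Edges now: 8
Op 9: add_edge(F, C). Edges now: 9
Op 10: add_edge(C, E). Edges now: 10
Op 11: add_edge(C, G). Edges now: 11
Compute levels (Kahn BFS):
  sources (in-degree 0): B, F
  process B: level=0
    B->A: in-degree(A)=1, level(A)>=1
    B->C: in-degree(C)=1, level(C)>=1
    B->E: in-degree(E)=2, level(E)>=1
  process F: level=0
    F->C: in-degree(C)=0, level(C)=1, enqueue
    F->D: in-degree(D)=1, level(D)>=1
    F->E: in-degree(E)=1, level(E)>=1
    F->G: in-degree(G)=1, level(G)>=1
  process C: level=1
    C->E: in-degree(E)=0, level(E)=2, enqueue
    C->G: in-degree(G)=0, level(G)=2, enqueue
  process E: level=2
    E->A: in-degree(A)=0, level(A)=3, enqueue
  process G: level=2
    G->D: in-degree(D)=0, level(D)=3, enqueue
  process A: level=3
  process D: level=3
All levels: A:3, B:0, C:1, D:3, E:2, F:0, G:2
level(C) = 1

Answer: 1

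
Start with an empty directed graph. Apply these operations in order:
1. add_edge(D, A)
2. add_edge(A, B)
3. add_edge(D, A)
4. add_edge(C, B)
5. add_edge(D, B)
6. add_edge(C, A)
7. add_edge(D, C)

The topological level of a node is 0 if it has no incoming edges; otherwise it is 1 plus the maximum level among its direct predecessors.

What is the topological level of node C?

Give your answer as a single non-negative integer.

Op 1: add_edge(D, A). Edges now: 1
Op 2: add_edge(A, B). Edges now: 2
Op 3: add_edge(D, A) (duplicate, no change). Edges now: 2
Op 4: add_edge(C, B). Edges now: 3
Op 5: add_edge(D, B). Edges now: 4
Op 6: add_edge(C, A). Edges now: 5
Op 7: add_edge(D, C). Edges now: 6
Compute levels (Kahn BFS):
  sources (in-degree 0): D
  process D: level=0
    D->A: in-degree(A)=1, level(A)>=1
    D->B: in-degree(B)=2, level(B)>=1
    D->C: in-degree(C)=0, level(C)=1, enqueue
  process C: level=1
    C->A: in-degree(A)=0, level(A)=2, enqueue
    C->B: in-degree(B)=1, level(B)>=2
  process A: level=2
    A->B: in-degree(B)=0, level(B)=3, enqueue
  process B: level=3
All levels: A:2, B:3, C:1, D:0
level(C) = 1

Answer: 1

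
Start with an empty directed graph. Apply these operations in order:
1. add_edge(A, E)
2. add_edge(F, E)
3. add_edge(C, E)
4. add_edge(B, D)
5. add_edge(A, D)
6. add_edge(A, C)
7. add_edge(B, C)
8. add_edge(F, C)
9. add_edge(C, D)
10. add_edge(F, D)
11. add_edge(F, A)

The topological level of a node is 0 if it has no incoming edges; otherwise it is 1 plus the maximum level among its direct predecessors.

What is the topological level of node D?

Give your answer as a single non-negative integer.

Answer: 3

Derivation:
Op 1: add_edge(A, E). Edges now: 1
Op 2: add_edge(F, E). Edges now: 2
Op 3: add_edge(C, E). Edges now: 3
Op 4: add_edge(B, D). Edges now: 4
Op 5: add_edge(A, D). Edges now: 5
Op 6: add_edge(A, C). Edges now: 6
Op 7: add_edge(B, C). Edges now: 7
Op 8: add_edge(F, C). Edges now: 8
Op 9: add_edge(C, D). Edges now: 9
Op 10: add_edge(F, D). Edges now: 10
Op 11: add_edge(F, A). Edges now: 11
Compute levels (Kahn BFS):
  sources (in-degree 0): B, F
  process B: level=0
    B->C: in-degree(C)=2, level(C)>=1
    B->D: in-degree(D)=3, level(D)>=1
  process F: level=0
    F->A: in-degree(A)=0, level(A)=1, enqueue
    F->C: in-degree(C)=1, level(C)>=1
    F->D: in-degree(D)=2, level(D)>=1
    F->E: in-degree(E)=2, level(E)>=1
  process A: level=1
    A->C: in-degree(C)=0, level(C)=2, enqueue
    A->D: in-degree(D)=1, level(D)>=2
    A->E: in-degree(E)=1, level(E)>=2
  process C: level=2
    C->D: in-degree(D)=0, level(D)=3, enqueue
    C->E: in-degree(E)=0, level(E)=3, enqueue
  process D: level=3
  process E: level=3
All levels: A:1, B:0, C:2, D:3, E:3, F:0
level(D) = 3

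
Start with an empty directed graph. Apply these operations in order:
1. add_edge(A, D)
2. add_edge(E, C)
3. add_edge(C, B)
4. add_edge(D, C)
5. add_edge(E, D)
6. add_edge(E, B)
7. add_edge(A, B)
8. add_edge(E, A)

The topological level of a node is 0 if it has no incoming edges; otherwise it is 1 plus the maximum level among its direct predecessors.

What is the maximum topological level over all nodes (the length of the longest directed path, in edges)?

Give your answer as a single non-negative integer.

Answer: 4

Derivation:
Op 1: add_edge(A, D). Edges now: 1
Op 2: add_edge(E, C). Edges now: 2
Op 3: add_edge(C, B). Edges now: 3
Op 4: add_edge(D, C). Edges now: 4
Op 5: add_edge(E, D). Edges now: 5
Op 6: add_edge(E, B). Edges now: 6
Op 7: add_edge(A, B). Edges now: 7
Op 8: add_edge(E, A). Edges now: 8
Compute levels (Kahn BFS):
  sources (in-degree 0): E
  process E: level=0
    E->A: in-degree(A)=0, level(A)=1, enqueue
    E->B: in-degree(B)=2, level(B)>=1
    E->C: in-degree(C)=1, level(C)>=1
    E->D: in-degree(D)=1, level(D)>=1
  process A: level=1
    A->B: in-degree(B)=1, level(B)>=2
    A->D: in-degree(D)=0, level(D)=2, enqueue
  process D: level=2
    D->C: in-degree(C)=0, level(C)=3, enqueue
  process C: level=3
    C->B: in-degree(B)=0, level(B)=4, enqueue
  process B: level=4
All levels: A:1, B:4, C:3, D:2, E:0
max level = 4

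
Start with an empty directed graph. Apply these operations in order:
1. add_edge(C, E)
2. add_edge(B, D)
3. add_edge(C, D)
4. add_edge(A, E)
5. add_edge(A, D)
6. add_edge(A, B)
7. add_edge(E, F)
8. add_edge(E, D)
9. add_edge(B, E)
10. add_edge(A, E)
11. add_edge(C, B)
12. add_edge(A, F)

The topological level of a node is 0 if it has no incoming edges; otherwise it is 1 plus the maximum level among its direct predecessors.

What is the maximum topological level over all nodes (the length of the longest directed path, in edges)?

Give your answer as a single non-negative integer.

Answer: 3

Derivation:
Op 1: add_edge(C, E). Edges now: 1
Op 2: add_edge(B, D). Edges now: 2
Op 3: add_edge(C, D). Edges now: 3
Op 4: add_edge(A, E). Edges now: 4
Op 5: add_edge(A, D). Edges now: 5
Op 6: add_edge(A, B). Edges now: 6
Op 7: add_edge(E, F). Edges now: 7
Op 8: add_edge(E, D). Edges now: 8
Op 9: add_edge(B, E). Edges now: 9
Op 10: add_edge(A, E) (duplicate, no change). Edges now: 9
Op 11: add_edge(C, B). Edges now: 10
Op 12: add_edge(A, F). Edges now: 11
Compute levels (Kahn BFS):
  sources (in-degree 0): A, C
  process A: level=0
    A->B: in-degree(B)=1, level(B)>=1
    A->D: in-degree(D)=3, level(D)>=1
    A->E: in-degree(E)=2, level(E)>=1
    A->F: in-degree(F)=1, level(F)>=1
  process C: level=0
    C->B: in-degree(B)=0, level(B)=1, enqueue
    C->D: in-degree(D)=2, level(D)>=1
    C->E: in-degree(E)=1, level(E)>=1
  process B: level=1
    B->D: in-degree(D)=1, level(D)>=2
    B->E: in-degree(E)=0, level(E)=2, enqueue
  process E: level=2
    E->D: in-degree(D)=0, level(D)=3, enqueue
    E->F: in-degree(F)=0, level(F)=3, enqueue
  process D: level=3
  process F: level=3
All levels: A:0, B:1, C:0, D:3, E:2, F:3
max level = 3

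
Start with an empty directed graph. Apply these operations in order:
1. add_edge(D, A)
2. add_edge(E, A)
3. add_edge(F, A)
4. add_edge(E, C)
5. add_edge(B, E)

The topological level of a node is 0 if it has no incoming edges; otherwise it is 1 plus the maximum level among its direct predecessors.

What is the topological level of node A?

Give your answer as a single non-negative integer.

Op 1: add_edge(D, A). Edges now: 1
Op 2: add_edge(E, A). Edges now: 2
Op 3: add_edge(F, A). Edges now: 3
Op 4: add_edge(E, C). Edges now: 4
Op 5: add_edge(B, E). Edges now: 5
Compute levels (Kahn BFS):
  sources (in-degree 0): B, D, F
  process B: level=0
    B->E: in-degree(E)=0, level(E)=1, enqueue
  process D: level=0
    D->A: in-degree(A)=2, level(A)>=1
  process F: level=0
    F->A: in-degree(A)=1, level(A)>=1
  process E: level=1
    E->A: in-degree(A)=0, level(A)=2, enqueue
    E->C: in-degree(C)=0, level(C)=2, enqueue
  process A: level=2
  process C: level=2
All levels: A:2, B:0, C:2, D:0, E:1, F:0
level(A) = 2

Answer: 2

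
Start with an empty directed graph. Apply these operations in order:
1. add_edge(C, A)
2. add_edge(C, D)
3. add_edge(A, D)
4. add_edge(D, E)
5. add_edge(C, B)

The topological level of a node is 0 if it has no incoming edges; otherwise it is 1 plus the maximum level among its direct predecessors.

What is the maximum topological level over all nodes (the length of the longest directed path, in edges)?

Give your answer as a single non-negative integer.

Op 1: add_edge(C, A). Edges now: 1
Op 2: add_edge(C, D). Edges now: 2
Op 3: add_edge(A, D). Edges now: 3
Op 4: add_edge(D, E). Edges now: 4
Op 5: add_edge(C, B). Edges now: 5
Compute levels (Kahn BFS):
  sources (in-degree 0): C
  process C: level=0
    C->A: in-degree(A)=0, level(A)=1, enqueue
    C->B: in-degree(B)=0, level(B)=1, enqueue
    C->D: in-degree(D)=1, level(D)>=1
  process A: level=1
    A->D: in-degree(D)=0, level(D)=2, enqueue
  process B: level=1
  process D: level=2
    D->E: in-degree(E)=0, level(E)=3, enqueue
  process E: level=3
All levels: A:1, B:1, C:0, D:2, E:3
max level = 3

Answer: 3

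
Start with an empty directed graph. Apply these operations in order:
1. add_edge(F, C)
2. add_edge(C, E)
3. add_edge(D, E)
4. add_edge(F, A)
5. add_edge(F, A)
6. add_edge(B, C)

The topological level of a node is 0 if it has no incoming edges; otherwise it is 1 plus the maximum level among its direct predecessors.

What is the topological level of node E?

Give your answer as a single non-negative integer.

Op 1: add_edge(F, C). Edges now: 1
Op 2: add_edge(C, E). Edges now: 2
Op 3: add_edge(D, E). Edges now: 3
Op 4: add_edge(F, A). Edges now: 4
Op 5: add_edge(F, A) (duplicate, no change). Edges now: 4
Op 6: add_edge(B, C). Edges now: 5
Compute levels (Kahn BFS):
  sources (in-degree 0): B, D, F
  process B: level=0
    B->C: in-degree(C)=1, level(C)>=1
  process D: level=0
    D->E: in-degree(E)=1, level(E)>=1
  process F: level=0
    F->A: in-degree(A)=0, level(A)=1, enqueue
    F->C: in-degree(C)=0, level(C)=1, enqueue
  process A: level=1
  process C: level=1
    C->E: in-degree(E)=0, level(E)=2, enqueue
  process E: level=2
All levels: A:1, B:0, C:1, D:0, E:2, F:0
level(E) = 2

Answer: 2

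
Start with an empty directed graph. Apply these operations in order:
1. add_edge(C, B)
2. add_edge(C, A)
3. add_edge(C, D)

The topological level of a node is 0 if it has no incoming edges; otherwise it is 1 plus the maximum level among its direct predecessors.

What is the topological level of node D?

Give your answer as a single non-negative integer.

Answer: 1

Derivation:
Op 1: add_edge(C, B). Edges now: 1
Op 2: add_edge(C, A). Edges now: 2
Op 3: add_edge(C, D). Edges now: 3
Compute levels (Kahn BFS):
  sources (in-degree 0): C
  process C: level=0
    C->A: in-degree(A)=0, level(A)=1, enqueue
    C->B: in-degree(B)=0, level(B)=1, enqueue
    C->D: in-degree(D)=0, level(D)=1, enqueue
  process A: level=1
  process B: level=1
  process D: level=1
All levels: A:1, B:1, C:0, D:1
level(D) = 1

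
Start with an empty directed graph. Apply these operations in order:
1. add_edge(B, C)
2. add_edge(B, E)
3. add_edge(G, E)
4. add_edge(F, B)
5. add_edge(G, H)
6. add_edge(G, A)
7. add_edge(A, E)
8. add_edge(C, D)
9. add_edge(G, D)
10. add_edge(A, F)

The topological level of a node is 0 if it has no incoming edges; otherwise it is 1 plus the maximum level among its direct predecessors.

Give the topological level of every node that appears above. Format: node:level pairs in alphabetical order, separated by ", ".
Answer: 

Op 1: add_edge(B, C). Edges now: 1
Op 2: add_edge(B, E). Edges now: 2
Op 3: add_edge(G, E). Edges now: 3
Op 4: add_edge(F, B). Edges now: 4
Op 5: add_edge(G, H). Edges now: 5
Op 6: add_edge(G, A). Edges now: 6
Op 7: add_edge(A, E). Edges now: 7
Op 8: add_edge(C, D). Edges now: 8
Op 9: add_edge(G, D). Edges now: 9
Op 10: add_edge(A, F). Edges now: 10
Compute levels (Kahn BFS):
  sources (in-degree 0): G
  process G: level=0
    G->A: in-degree(A)=0, level(A)=1, enqueue
    G->D: in-degree(D)=1, level(D)>=1
    G->E: in-degree(E)=2, level(E)>=1
    G->H: in-degree(H)=0, level(H)=1, enqueue
  process A: level=1
    A->E: in-degree(E)=1, level(E)>=2
    A->F: in-degree(F)=0, level(F)=2, enqueue
  process H: level=1
  process F: level=2
    F->B: in-degree(B)=0, level(B)=3, enqueue
  process B: level=3
    B->C: in-degree(C)=0, level(C)=4, enqueue
    B->E: in-degree(E)=0, level(E)=4, enqueue
  process C: level=4
    C->D: in-degree(D)=0, level(D)=5, enqueue
  process E: level=4
  process D: level=5
All levels: A:1, B:3, C:4, D:5, E:4, F:2, G:0, H:1

Answer: A:1, B:3, C:4, D:5, E:4, F:2, G:0, H:1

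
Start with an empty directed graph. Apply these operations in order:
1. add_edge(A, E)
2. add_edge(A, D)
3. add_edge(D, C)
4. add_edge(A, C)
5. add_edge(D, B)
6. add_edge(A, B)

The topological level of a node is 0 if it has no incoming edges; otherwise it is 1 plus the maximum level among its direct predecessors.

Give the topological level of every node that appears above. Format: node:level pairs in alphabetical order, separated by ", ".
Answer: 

Op 1: add_edge(A, E). Edges now: 1
Op 2: add_edge(A, D). Edges now: 2
Op 3: add_edge(D, C). Edges now: 3
Op 4: add_edge(A, C). Edges now: 4
Op 5: add_edge(D, B). Edges now: 5
Op 6: add_edge(A, B). Edges now: 6
Compute levels (Kahn BFS):
  sources (in-degree 0): A
  process A: level=0
    A->B: in-degree(B)=1, level(B)>=1
    A->C: in-degree(C)=1, level(C)>=1
    A->D: in-degree(D)=0, level(D)=1, enqueue
    A->E: in-degree(E)=0, level(E)=1, enqueue
  process D: level=1
    D->B: in-degree(B)=0, level(B)=2, enqueue
    D->C: in-degree(C)=0, level(C)=2, enqueue
  process E: level=1
  process B: level=2
  process C: level=2
All levels: A:0, B:2, C:2, D:1, E:1

Answer: A:0, B:2, C:2, D:1, E:1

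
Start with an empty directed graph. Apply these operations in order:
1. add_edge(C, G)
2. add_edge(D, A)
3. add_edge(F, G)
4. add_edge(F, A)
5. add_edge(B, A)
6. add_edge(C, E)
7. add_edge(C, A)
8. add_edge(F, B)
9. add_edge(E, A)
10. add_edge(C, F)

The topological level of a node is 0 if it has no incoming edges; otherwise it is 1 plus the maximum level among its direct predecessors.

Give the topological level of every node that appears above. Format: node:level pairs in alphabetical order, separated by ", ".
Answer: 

Answer: A:3, B:2, C:0, D:0, E:1, F:1, G:2

Derivation:
Op 1: add_edge(C, G). Edges now: 1
Op 2: add_edge(D, A). Edges now: 2
Op 3: add_edge(F, G). Edges now: 3
Op 4: add_edge(F, A). Edges now: 4
Op 5: add_edge(B, A). Edges now: 5
Op 6: add_edge(C, E). Edges now: 6
Op 7: add_edge(C, A). Edges now: 7
Op 8: add_edge(F, B). Edges now: 8
Op 9: add_edge(E, A). Edges now: 9
Op 10: add_edge(C, F). Edges now: 10
Compute levels (Kahn BFS):
  sources (in-degree 0): C, D
  process C: level=0
    C->A: in-degree(A)=4, level(A)>=1
    C->E: in-degree(E)=0, level(E)=1, enqueue
    C->F: in-degree(F)=0, level(F)=1, enqueue
    C->G: in-degree(G)=1, level(G)>=1
  process D: level=0
    D->A: in-degree(A)=3, level(A)>=1
  process E: level=1
    E->A: in-degree(A)=2, level(A)>=2
  process F: level=1
    F->A: in-degree(A)=1, level(A)>=2
    F->B: in-degree(B)=0, level(B)=2, enqueue
    F->G: in-degree(G)=0, level(G)=2, enqueue
  process B: level=2
    B->A: in-degree(A)=0, level(A)=3, enqueue
  process G: level=2
  process A: level=3
All levels: A:3, B:2, C:0, D:0, E:1, F:1, G:2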